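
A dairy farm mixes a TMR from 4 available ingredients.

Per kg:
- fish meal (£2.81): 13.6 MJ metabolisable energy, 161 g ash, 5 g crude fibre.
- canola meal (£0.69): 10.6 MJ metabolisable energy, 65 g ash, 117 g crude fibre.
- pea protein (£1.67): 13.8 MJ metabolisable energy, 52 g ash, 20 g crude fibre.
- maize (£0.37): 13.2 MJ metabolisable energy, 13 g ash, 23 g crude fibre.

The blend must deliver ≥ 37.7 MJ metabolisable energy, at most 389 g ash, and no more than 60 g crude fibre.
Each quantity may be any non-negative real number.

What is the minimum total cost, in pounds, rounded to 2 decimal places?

£1.80

Treat it as an LP. Let x1 = kg of fish meal, x2 = kg of canola meal, x3 = kg of pea protein, x4 = kg of maize.
min 2.81x1 + 0.69x2 + 1.67x3 + 0.37x4 with:
  13.6x1 + 10.6x2 + 13.8x3 + 13.2x4 ≥ 37.7   (metabolisable energy)
  161x1 + 65x2 + 52x3 + 13x4 ≤ 389   (ash)
  5x1 + 117x2 + 20x3 + 23x4 ≤ 60   (crude fibre)
  x1, x2, x3, x4 ≥ 0.
At the optimum only fish meal, maize are positive (canola meal, pea protein = 0). The metabolisable energy and crude fibre requirements are met with equality.
That vertex is x1 = 0.3043, x4 = 2.543.
Total cost: 2.81·0.3043 + 0.37·2.543 = 1.7960.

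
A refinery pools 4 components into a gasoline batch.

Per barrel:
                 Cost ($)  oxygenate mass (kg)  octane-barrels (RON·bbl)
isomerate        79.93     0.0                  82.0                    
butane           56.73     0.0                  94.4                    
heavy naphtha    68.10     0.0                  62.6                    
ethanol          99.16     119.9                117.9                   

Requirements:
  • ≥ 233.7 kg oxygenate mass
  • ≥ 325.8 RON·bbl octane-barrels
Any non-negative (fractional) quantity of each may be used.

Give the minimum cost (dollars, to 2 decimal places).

Treat it as an LP. Let x1 = barrels of isomerate, x2 = barrels of butane, x3 = barrels of heavy naphtha, x4 = barrels of ethanol.
min 79.93x1 + 56.73x2 + 68.1x3 + 99.16x4 subject to:
  119.9x4 ≥ 233.7   (oxygenate mass)
  82x1 + 94.4x2 + 62.6x3 + 117.9x4 ≥ 325.8   (octane-barrels)
  x1, x2, x3, x4 ≥ 0.
At the optimum only butane, ethanol are positive (isomerate, heavy naphtha = 0). The oxygenate mass and octane-barrels requirements are met with equality.
Solving gives x2 = 1.01693, x4 = 1.94912.
Total cost: 56.73·1.01693 + 99.16·1.94912 = 250.9652.

$250.97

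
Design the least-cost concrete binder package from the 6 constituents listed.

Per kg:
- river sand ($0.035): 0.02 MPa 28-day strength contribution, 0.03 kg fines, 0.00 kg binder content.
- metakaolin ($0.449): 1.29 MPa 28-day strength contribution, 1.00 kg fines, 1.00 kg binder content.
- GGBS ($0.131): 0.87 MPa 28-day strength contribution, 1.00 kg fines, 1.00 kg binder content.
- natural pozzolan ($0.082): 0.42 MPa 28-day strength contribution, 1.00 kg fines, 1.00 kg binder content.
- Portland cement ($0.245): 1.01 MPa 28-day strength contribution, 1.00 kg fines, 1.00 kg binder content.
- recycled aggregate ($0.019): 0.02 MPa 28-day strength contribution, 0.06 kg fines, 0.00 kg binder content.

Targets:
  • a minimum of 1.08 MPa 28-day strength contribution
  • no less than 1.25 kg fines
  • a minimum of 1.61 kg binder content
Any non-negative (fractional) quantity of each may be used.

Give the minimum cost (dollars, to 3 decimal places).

Set it up as a linear program. Let x1 = kg of river sand, x2 = kg of metakaolin, x3 = kg of GGBS, x4 = kg of natural pozzolan, x5 = kg of Portland cement, x6 = kg of recycled aggregate.
Minimize 0.035x1 + 0.449x2 + 0.131x3 + 0.082x4 + 0.245x5 + 0.019x6 s.t.:
  0.02x1 + 1.29x2 + 0.87x3 + 0.42x4 + 1.01x5 + 0.02x6 ≥ 1.08   (28-day strength contribution)
  0.03x1 + 1x2 + 1x3 + 1x4 + 1x5 + 0.06x6 ≥ 1.25   (fines)
  1x2 + 1x3 + 1x4 + 1x5 ≥ 1.61   (binder content)
  x1, x2, x3, x4, x5, x6 ≥ 0.
At the optimum only GGBS, natural pozzolan are positive (river sand, metakaolin, Portland cement, recycled aggregate = 0). The 28-day strength contribution and binder content requirements are met with equality.
Optimal quantities: GGBS = 0.8973 kg, natural pozzolan = 0.7127 kg.
Cost = 0.131·0.8973 + 0.082·0.7127 = 0.17599.

$0.176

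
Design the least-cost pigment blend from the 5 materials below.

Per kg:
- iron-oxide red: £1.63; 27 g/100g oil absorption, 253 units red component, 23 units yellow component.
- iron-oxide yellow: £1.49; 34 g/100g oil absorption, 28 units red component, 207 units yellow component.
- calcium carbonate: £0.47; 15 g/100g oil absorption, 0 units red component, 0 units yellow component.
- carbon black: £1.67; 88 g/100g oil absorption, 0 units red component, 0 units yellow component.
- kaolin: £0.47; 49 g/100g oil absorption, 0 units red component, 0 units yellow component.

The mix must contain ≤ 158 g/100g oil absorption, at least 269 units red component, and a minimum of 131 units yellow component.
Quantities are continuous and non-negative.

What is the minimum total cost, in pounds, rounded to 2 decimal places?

This is a linear program. Let x1 = kg of iron-oxide red, x2 = kg of iron-oxide yellow, x3 = kg of calcium carbonate, x4 = kg of carbon black, x5 = kg of kaolin.
Minimise 1.63x1 + 1.49x2 + 0.47x3 + 1.67x4 + 0.47x5 s.t.:
  27x1 + 34x2 + 15x3 + 88x4 + 49x5 ≤ 158   (oil absorption)
  253x1 + 28x2 ≥ 269   (red component)
  23x1 + 207x2 ≥ 131   (yellow component)
  x1, x2, x3, x4, x5 ≥ 0.
The minimum-cost mix takes nothing from calcium carbonate, carbon black, kaolin — only iron-oxide red, iron-oxide yellow. The red component and yellow component requirements are met with equality.
Optimal quantities: iron-oxide red = 1.006 kg, iron-oxide yellow = 0.5211 kg.
Hence cost = 1.63·1.006 + 1.49·0.5211 = £2.4162.

£2.42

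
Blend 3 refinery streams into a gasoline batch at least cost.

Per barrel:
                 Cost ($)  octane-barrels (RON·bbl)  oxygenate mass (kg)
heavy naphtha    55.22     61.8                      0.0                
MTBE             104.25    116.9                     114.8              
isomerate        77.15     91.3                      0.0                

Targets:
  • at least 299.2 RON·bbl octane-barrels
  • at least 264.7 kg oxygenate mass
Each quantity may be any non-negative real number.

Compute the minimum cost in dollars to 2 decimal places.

This is a linear program. Let x1 = barrels of heavy naphtha, x2 = barrels of MTBE, x3 = barrels of isomerate.
min 55.22x1 + 104.25x2 + 77.15x3 s.t.:
  61.8x1 + 116.9x2 + 91.3x3 ≥ 299.2   (octane-barrels)
  114.8x2 ≥ 264.7   (oxygenate mass)
  x1, x2, x3 ≥ 0.
The optimal basis is {MTBE, isomerate}; heavy naphtha drops out. There the octane-barrels and oxygenate mass constraints are tight.
Solving gives x2 = 2.30575, x3 = 0.32484.
Objective = 104.25·2.30575 + 77.15·0.32484 = 265.4358.

$265.44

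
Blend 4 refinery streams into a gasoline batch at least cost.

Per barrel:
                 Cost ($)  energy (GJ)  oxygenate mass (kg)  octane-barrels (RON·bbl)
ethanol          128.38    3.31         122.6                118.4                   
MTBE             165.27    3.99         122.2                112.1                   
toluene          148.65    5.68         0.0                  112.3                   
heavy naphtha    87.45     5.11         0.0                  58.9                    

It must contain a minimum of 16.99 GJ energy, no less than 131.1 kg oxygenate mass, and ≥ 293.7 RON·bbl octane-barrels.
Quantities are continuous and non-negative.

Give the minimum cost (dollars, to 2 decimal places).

$378.24

Let x1 = barrels of ethanol, x2 = barrels of MTBE, x3 = barrels of toluene, x4 = barrels of heavy naphtha.
Minimise 128.38x1 + 165.27x2 + 148.65x3 + 87.45x4 with:
  3.31x1 + 3.99x2 + 5.68x3 + 5.11x4 ≥ 16.99   (energy)
  122.6x1 + 122.2x2 ≥ 131.1   (oxygenate mass)
  118.4x1 + 112.1x2 + 112.3x3 + 58.9x4 ≥ 293.7   (octane-barrels)
  x1, x2, x3, x4 ≥ 0.
The optimal basis is {ethanol, heavy naphtha}; MTBE, toluene drop out. Binding constraints: energy and octane-barrels.
Optimal quantities: ethanol = 1.21955 barrels, heavy naphtha = 2.53489 barrels.
Hence cost = 128.38·1.21955 + 87.45·2.53489 = $378.2420.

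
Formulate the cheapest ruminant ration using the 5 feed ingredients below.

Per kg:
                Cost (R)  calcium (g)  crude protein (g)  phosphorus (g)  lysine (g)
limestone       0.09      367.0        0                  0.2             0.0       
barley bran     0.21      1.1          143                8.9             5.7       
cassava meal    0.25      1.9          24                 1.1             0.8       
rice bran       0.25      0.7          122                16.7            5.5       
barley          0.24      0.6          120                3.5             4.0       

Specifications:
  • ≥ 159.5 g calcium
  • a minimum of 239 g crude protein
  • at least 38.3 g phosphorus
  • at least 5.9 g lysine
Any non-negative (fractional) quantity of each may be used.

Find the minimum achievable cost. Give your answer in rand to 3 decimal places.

Let x1 = kg of limestone, x2 = kg of barley bran, x3 = kg of cassava meal, x4 = kg of rice bran, x5 = kg of barley.
min 0.09x1 + 0.21x2 + 0.25x3 + 0.25x4 + 0.24x5 with:
  367x1 + 1.1x2 + 1.9x3 + 0.7x4 + 0.6x5 ≥ 159.5   (calcium)
  143x2 + 24x3 + 122x4 + 120x5 ≥ 239   (crude protein)
  0.2x1 + 8.9x2 + 1.1x3 + 16.7x4 + 3.5x5 ≥ 38.3   (phosphorus)
  5.7x2 + 0.8x3 + 5.5x4 + 4x5 ≥ 5.9   (lysine)
  x1, x2, x3, x4, x5 ≥ 0.
The optimal basis is {limestone, rice bran}; barley bran, cassava meal, barley drop out. There the calcium and phosphorus constraints are tight.
Solving gives x1 = 0.4302, x4 = 2.288.
Total cost: 0.09·0.4302 + 0.25·2.288 = 0.61072.

R0.611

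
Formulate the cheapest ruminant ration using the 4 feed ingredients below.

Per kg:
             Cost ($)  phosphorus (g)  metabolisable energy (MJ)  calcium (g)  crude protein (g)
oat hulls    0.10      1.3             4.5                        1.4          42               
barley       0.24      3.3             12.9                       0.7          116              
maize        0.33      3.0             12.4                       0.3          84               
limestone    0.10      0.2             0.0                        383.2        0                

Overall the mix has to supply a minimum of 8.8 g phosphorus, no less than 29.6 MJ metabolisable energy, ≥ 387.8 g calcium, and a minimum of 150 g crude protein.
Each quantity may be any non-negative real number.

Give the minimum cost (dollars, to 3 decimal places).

$0.726

Let x1 = kg of oat hulls, x2 = kg of barley, x3 = kg of maize, x4 = kg of limestone.
Minimise 0.1x1 + 0.24x2 + 0.33x3 + 0.1x4 with:
  1.3x1 + 3.3x2 + 3x3 + 0.2x4 ≥ 8.8   (phosphorus)
  4.5x1 + 12.9x2 + 12.4x3 ≥ 29.6   (metabolisable energy)
  1.4x1 + 0.7x2 + 0.3x3 + 383.2x4 ≥ 387.8   (calcium)
  42x1 + 116x2 + 84x3 ≥ 150   (crude protein)
  x1, x2, x3, x4 ≥ 0.
The minimum-cost mix takes nothing from oat hulls, maize — only barley, limestone. Binding constraints: phosphorus and calcium.
Solving gives x2 = 2.606, x4 = 1.007.
Objective = 0.24·2.606 + 0.1·1.007 = 0.72614.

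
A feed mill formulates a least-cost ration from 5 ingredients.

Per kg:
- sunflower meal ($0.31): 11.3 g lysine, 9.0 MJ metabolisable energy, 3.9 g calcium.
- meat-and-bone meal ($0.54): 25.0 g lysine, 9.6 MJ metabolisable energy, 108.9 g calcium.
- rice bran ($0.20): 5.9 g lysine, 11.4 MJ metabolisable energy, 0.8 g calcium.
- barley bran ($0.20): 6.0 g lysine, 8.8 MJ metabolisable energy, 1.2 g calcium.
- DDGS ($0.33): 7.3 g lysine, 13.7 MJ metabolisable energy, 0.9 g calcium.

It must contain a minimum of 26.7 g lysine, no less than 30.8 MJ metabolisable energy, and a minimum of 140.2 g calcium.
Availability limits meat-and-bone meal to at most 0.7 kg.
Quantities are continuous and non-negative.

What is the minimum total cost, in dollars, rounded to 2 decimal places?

Let x1 = kg of sunflower meal, x2 = kg of meat-and-bone meal, x3 = kg of rice bran, x4 = kg of barley bran, x5 = kg of DDGS.
Minimize 0.31x1 + 0.54x2 + 0.2x3 + 0.2x4 + 0.33x5 subject to:
  11.3x1 + 25x2 + 5.9x3 + 6x4 + 7.3x5 ≥ 26.7   (lysine)
  9x1 + 9.6x2 + 11.4x3 + 8.8x4 + 13.7x5 ≥ 30.8   (metabolisable energy)
  3.9x1 + 108.9x2 + 0.8x3 + 1.2x4 + 0.9x5 ≥ 140.2   (calcium)
  x2 ≤ 0.7
  x1, x2, x3, x4, x5 ≥ 0.
The cheapest feasible vertex uses only sunflower meal, meat-and-bone meal; rice bran, barley bran, DDGS are not used. There the calcium and the meat-and-bone meal cap constraints are tight.
Solving gives x1 = 16.4, x2 = 0.7.
Cost = 0.31·16.4 + 0.54·0.7 = 5.4620.

$5.46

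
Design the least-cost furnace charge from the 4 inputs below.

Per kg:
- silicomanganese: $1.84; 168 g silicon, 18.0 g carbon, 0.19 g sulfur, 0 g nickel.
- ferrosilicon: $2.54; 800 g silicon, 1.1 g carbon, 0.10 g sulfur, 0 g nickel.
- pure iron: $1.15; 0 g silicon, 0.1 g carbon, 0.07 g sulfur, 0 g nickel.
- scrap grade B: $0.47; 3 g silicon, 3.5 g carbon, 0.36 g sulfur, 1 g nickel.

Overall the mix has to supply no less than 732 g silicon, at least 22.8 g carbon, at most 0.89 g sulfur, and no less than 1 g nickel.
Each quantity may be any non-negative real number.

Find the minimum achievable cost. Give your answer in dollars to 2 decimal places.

This is a linear program. Let x1 = kg of silicomanganese, x2 = kg of ferrosilicon, x3 = kg of pure iron, x4 = kg of scrap grade B.
Minimize 1.84x1 + 2.54x2 + 1.15x3 + 0.47x4 subject to:
  168x1 + 800x2 + 3x4 ≥ 732   (silicon)
  18x1 + 1.1x2 + 0.1x3 + 3.5x4 ≥ 22.8   (carbon)
  0.19x1 + 0.1x2 + 0.07x3 + 0.36x4 ≤ 0.89   (sulfur)
  1x4 ≥ 1   (nickel)
  x1, x2, x3, x4 ≥ 0.
The optimal basis is {silicomanganese, ferrosilicon, scrap grade B}; pure iron drops out. Binding constraints: silicon, carbon, nickel.
Solving gives x1 = 1.03, x2 = 0.695, x4 = 1.
Hence cost = 1.84·1.03 + 2.54·0.695 + 0.47·1 = $4.1305.

$4.13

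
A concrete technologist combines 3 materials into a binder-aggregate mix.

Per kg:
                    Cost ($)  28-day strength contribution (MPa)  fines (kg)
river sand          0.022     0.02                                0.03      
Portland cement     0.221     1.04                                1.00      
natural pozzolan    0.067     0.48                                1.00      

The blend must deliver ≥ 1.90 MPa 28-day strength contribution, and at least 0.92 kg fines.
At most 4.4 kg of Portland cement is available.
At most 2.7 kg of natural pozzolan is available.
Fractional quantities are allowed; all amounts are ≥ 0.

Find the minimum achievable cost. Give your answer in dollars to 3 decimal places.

$0.309

Set it up as a linear program. Let x1 = kg of river sand, x2 = kg of Portland cement, x3 = kg of natural pozzolan.
Minimize 0.022x1 + 0.221x2 + 0.067x3 subject to:
  0.02x1 + 1.04x2 + 0.48x3 ≥ 1.9   (28-day strength contribution)
  0.03x1 + 1x2 + 1x3 ≥ 0.92   (fines)
  x2 ≤ 4.4
  x3 ≤ 2.7
  x1, x2, x3 ≥ 0.
At the optimum only Portland cement, natural pozzolan are positive (river sand = 0). The 28-day strength contribution and the natural pozzolan cap requirements are met with equality.
Solving gives x2 = 0.5808, x3 = 2.7.
Hence cost = 0.221·0.5808 + 0.067·2.7 = $0.30926.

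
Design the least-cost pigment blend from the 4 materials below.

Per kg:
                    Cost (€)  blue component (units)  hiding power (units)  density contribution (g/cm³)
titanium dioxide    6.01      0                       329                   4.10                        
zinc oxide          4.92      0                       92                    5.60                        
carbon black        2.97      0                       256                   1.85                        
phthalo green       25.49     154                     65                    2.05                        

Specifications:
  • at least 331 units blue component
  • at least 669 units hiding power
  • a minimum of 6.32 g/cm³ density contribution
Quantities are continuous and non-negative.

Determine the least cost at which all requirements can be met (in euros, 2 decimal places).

Treat it as an LP. Let x1 = kg of titanium dioxide, x2 = kg of zinc oxide, x3 = kg of carbon black, x4 = kg of phthalo green.
min 6.01x1 + 4.92x2 + 2.97x3 + 25.49x4 s.t.:
  154x4 ≥ 331   (blue component)
  329x1 + 92x2 + 256x3 + 65x4 ≥ 669   (hiding power)
  4.1x1 + 5.6x2 + 1.85x3 + 2.05x4 ≥ 6.32   (density contribution)
  x1, x2, x3, x4 ≥ 0.
The cheapest feasible vertex uses only carbon black, phthalo green; titanium dioxide, zinc oxide are not used. Binding constraints: blue component and hiding power.
Optimal quantities: carbon black = 2.0675 kg, phthalo green = 2.1494 kg.
Objective = 2.97·2.0675 + 25.49·2.1494 = 60.9287.

€60.93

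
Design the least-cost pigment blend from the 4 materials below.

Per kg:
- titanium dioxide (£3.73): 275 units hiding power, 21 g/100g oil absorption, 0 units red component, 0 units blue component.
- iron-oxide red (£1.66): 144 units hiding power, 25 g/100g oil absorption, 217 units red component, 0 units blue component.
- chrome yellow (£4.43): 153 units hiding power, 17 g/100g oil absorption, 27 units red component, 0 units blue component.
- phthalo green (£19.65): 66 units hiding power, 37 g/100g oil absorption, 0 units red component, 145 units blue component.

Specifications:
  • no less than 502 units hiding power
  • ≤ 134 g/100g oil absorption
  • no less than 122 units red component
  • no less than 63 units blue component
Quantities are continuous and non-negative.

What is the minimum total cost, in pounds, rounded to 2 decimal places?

Let x1 = kg of titanium dioxide, x2 = kg of iron-oxide red, x3 = kg of chrome yellow, x4 = kg of phthalo green.
Minimize 3.73x1 + 1.66x2 + 4.43x3 + 19.65x4 s.t.:
  275x1 + 144x2 + 153x3 + 66x4 ≥ 502   (hiding power)
  21x1 + 25x2 + 17x3 + 37x4 ≤ 134   (oil absorption)
  217x2 + 27x3 ≥ 122   (red component)
  145x4 ≥ 63   (blue component)
  x1, x2, x3, x4 ≥ 0.
The minimum-cost mix takes nothing from titanium dioxide, chrome yellow — only iron-oxide red, phthalo green. The hiding power and blue component requirements are met with equality.
Solving gives x2 = 3.287, x4 = 0.4345.
Objective = 1.66·3.287 + 19.65·0.4345 = 13.9943.

£13.99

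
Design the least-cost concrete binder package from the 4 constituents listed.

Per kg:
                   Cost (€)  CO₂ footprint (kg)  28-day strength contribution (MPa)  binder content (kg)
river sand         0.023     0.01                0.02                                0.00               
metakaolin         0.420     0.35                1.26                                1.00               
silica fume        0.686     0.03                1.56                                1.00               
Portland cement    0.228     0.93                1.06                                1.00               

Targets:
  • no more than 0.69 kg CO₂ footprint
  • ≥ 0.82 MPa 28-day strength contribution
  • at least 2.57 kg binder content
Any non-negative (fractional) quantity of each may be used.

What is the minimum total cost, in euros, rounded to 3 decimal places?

Let x1 = kg of river sand, x2 = kg of metakaolin, x3 = kg of silica fume, x4 = kg of Portland cement.
min 0.023x1 + 0.42x2 + 0.686x3 + 0.228x4 subject to:
  0.01x1 + 0.35x2 + 0.03x3 + 0.93x4 ≤ 0.69   (CO₂ footprint)
  0.02x1 + 1.26x2 + 1.56x3 + 1.06x4 ≥ 0.82   (28-day strength contribution)
  1x2 + 1x3 + 1x4 ≥ 2.57   (binder content)
  x1, x2, x3, x4 ≥ 0.
At the optimum only metakaolin, silica fume are positive (river sand, Portland cement = 0). Binding constraints: CO₂ footprint and binder content.
So metakaolin = 1.9153 kg, silica fume = 0.65469 kg.
Cost = 0.42·1.9153 + 0.686·0.65469 = 1.25354.

€1.254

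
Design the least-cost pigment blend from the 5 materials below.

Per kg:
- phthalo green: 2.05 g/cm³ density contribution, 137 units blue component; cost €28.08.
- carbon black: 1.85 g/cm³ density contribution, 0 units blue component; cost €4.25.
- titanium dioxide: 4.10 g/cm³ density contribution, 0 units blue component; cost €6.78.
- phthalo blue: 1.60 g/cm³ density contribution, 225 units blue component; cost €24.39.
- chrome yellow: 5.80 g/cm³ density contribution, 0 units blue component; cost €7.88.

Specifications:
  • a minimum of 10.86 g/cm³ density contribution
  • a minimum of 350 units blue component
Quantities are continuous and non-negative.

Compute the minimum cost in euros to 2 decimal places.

Let x1 = kg of phthalo green, x2 = kg of carbon black, x3 = kg of titanium dioxide, x4 = kg of phthalo blue, x5 = kg of chrome yellow.
Minimise 28.08x1 + 4.25x2 + 6.78x3 + 24.39x4 + 7.88x5 with:
  2.05x1 + 1.85x2 + 4.1x3 + 1.6x4 + 5.8x5 ≥ 10.86   (density contribution)
  137x1 + 225x4 ≥ 350   (blue component)
  x1, x2, x3, x4, x5 ≥ 0.
The cheapest feasible vertex uses only phthalo blue, chrome yellow; phthalo green, carbon black, titanium dioxide are not used. Binding constraints: density contribution and blue component.
Solving gives x4 = 1.5556, x5 = 1.4433.
Hence cost = 24.39·1.5556 + 7.88·1.4433 = €49.3143.

€49.31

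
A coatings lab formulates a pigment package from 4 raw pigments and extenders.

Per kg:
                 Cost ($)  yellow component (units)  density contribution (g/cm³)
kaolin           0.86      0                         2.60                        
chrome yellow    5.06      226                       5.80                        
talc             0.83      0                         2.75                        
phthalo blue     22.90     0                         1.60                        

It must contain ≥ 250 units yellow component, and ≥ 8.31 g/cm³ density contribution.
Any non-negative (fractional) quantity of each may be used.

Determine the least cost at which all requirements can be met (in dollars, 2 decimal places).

$6.17

Set it up as a linear program. Let x1 = kg of kaolin, x2 = kg of chrome yellow, x3 = kg of talc, x4 = kg of phthalo blue.
min 0.86x1 + 5.06x2 + 0.83x3 + 22.9x4 subject to:
  226x2 ≥ 250   (yellow component)
  2.6x1 + 5.8x2 + 2.75x3 + 1.6x4 ≥ 8.31   (density contribution)
  x1, x2, x3, x4 ≥ 0.
The optimal basis is {chrome yellow, talc}; kaolin, phthalo blue drop out. Binding constraints: yellow component and density contribution.
Solving gives x2 = 1.106, x3 = 0.6888.
Total cost: 5.06·1.106 + 0.83·0.6888 = 6.1681.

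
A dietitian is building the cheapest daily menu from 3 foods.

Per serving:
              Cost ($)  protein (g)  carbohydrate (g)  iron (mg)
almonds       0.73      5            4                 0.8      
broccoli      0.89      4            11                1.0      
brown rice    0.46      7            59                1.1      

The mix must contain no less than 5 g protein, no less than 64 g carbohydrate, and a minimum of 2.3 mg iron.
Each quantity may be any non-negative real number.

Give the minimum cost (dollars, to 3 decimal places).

$0.962

Set it up as a linear program. Let x1 = servings of almonds, x2 = servings of broccoli, x3 = servings of brown rice.
Minimize 0.73x1 + 0.89x2 + 0.46x3 s.t.:
  5x1 + 4x2 + 7x3 ≥ 5   (protein)
  4x1 + 11x2 + 59x3 ≥ 64   (carbohydrate)
  0.8x1 + 1x2 + 1.1x3 ≥ 2.3   (iron)
  x1, x2, x3 ≥ 0.
The optimal basis is {brown rice}; almonds, broccoli drop out. Binding constraint: iron.
That vertex is x3 = 2.091.
Objective = 0.46·2.091 = 0.96186.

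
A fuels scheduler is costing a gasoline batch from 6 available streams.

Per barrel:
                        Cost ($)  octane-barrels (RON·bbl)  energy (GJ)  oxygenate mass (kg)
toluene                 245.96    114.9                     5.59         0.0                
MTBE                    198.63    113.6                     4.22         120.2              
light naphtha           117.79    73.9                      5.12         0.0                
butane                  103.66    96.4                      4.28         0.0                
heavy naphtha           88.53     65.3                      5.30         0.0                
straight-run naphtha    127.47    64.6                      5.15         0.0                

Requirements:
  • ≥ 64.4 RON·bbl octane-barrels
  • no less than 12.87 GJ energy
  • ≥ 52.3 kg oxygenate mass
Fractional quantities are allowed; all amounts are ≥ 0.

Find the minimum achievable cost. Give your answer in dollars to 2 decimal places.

$270.73

This is a linear program. Let x1 = barrels of toluene, x2 = barrels of MTBE, x3 = barrels of light naphtha, x4 = barrels of butane, x5 = barrels of heavy naphtha, x6 = barrels of straight-run naphtha.
Minimise 245.96x1 + 198.63x2 + 117.79x3 + 103.66x4 + 88.53x5 + 127.47x6 subject to:
  114.9x1 + 113.6x2 + 73.9x3 + 96.4x4 + 65.3x5 + 64.6x6 ≥ 64.4   (octane-barrels)
  5.59x1 + 4.22x2 + 5.12x3 + 4.28x4 + 5.3x5 + 5.15x6 ≥ 12.87   (energy)
  120.2x2 ≥ 52.3   (oxygenate mass)
  x1, x2, x3, x4, x5, x6 ≥ 0.
At the optimum only MTBE, heavy naphtha are positive (toluene, light naphtha, butane, straight-run naphtha = 0). The energy and oxygenate mass requirements are met with equality.
That vertex is x2 = 0.435108, x5 = 2.08186.
Hence cost = 198.63·0.435108 + 88.53·2.08186 = $270.7326.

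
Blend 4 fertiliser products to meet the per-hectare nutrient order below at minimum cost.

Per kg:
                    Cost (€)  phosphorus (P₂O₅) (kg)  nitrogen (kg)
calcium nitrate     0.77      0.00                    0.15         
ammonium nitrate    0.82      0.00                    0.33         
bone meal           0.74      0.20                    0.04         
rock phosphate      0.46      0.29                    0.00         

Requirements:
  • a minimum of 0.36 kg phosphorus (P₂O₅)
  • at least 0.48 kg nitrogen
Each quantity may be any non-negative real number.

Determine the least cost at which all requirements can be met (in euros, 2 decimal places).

Set it up as a linear program. Let x1 = kg of calcium nitrate, x2 = kg of ammonium nitrate, x3 = kg of bone meal, x4 = kg of rock phosphate.
Minimise 0.77x1 + 0.82x2 + 0.74x3 + 0.46x4 with:
  0.2x3 + 0.29x4 ≥ 0.36   (phosphorus (P₂O₅))
  0.15x1 + 0.33x2 + 0.04x3 ≥ 0.48   (nitrogen)
  x1, x2, x3, x4 ≥ 0.
The cheapest feasible vertex uses only ammonium nitrate, rock phosphate; calcium nitrate, bone meal are not used. Binding constraints: phosphorus (P₂O₅) and nitrogen.
So ammonium nitrate = 1.455 kg, rock phosphate = 1.241 kg.
Objective = 0.82·1.455 + 0.46·1.241 = 1.7640.

€1.76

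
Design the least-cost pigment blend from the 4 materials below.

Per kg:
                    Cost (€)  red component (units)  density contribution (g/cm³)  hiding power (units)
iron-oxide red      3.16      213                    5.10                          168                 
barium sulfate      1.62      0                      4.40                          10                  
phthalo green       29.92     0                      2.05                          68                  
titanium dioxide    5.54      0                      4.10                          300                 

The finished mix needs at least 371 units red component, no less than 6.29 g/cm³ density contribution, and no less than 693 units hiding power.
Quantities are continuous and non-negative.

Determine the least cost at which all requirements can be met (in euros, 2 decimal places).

Let x1 = kg of iron-oxide red, x2 = kg of barium sulfate, x3 = kg of phthalo green, x4 = kg of titanium dioxide.
min 3.16x1 + 1.62x2 + 29.92x3 + 5.54x4 subject to:
  213x1 ≥ 371   (red component)
  5.1x1 + 4.4x2 + 2.05x3 + 4.1x4 ≥ 6.29   (density contribution)
  168x1 + 10x2 + 68x3 + 300x4 ≥ 693   (hiding power)
  x1, x2, x3, x4 ≥ 0.
The minimum-cost mix takes nothing from barium sulfate, phthalo green — only iron-oxide red, titanium dioxide. The red component and hiding power requirements are met with equality.
So iron-oxide red = 1.742 kg, titanium dioxide = 1.335 kg.
Total cost: 3.16·1.742 + 5.54·1.335 = 12.9006.

€12.90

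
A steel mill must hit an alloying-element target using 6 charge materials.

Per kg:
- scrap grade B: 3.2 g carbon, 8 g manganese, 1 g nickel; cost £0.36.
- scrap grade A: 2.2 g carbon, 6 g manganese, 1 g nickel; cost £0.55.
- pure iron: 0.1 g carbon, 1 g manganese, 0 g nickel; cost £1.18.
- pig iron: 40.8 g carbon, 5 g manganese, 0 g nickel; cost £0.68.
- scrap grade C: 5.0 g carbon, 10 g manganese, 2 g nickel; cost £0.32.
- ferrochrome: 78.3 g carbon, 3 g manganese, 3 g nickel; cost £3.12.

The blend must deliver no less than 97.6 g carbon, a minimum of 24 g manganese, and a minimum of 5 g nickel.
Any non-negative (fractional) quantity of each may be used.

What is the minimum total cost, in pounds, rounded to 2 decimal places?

£2.22

Let x1 = kg of scrap grade B, x2 = kg of scrap grade A, x3 = kg of pure iron, x4 = kg of pig iron, x5 = kg of scrap grade C, x6 = kg of ferrochrome.
Minimise 0.36x1 + 0.55x2 + 1.18x3 + 0.68x4 + 0.32x5 + 3.12x6 with:
  3.2x1 + 2.2x2 + 0.1x3 + 40.8x4 + 5x5 + 78.3x6 ≥ 97.6   (carbon)
  8x1 + 6x2 + 1x3 + 5x4 + 10x5 + 3x6 ≥ 24   (manganese)
  1x1 + 1x2 + 2x5 + 3x6 ≥ 5   (nickel)
  x1, x2, x3, x4, x5, x6 ≥ 0.
The optimal basis is {pig iron, scrap grade C}; scrap grade B, scrap grade A, pure iron, ferrochrome drop out. Binding constraints: carbon and nickel.
That vertex is x4 = 2.086, x5 = 2.5.
Total cost: 0.68·2.086 + 0.32·2.5 = 2.2185.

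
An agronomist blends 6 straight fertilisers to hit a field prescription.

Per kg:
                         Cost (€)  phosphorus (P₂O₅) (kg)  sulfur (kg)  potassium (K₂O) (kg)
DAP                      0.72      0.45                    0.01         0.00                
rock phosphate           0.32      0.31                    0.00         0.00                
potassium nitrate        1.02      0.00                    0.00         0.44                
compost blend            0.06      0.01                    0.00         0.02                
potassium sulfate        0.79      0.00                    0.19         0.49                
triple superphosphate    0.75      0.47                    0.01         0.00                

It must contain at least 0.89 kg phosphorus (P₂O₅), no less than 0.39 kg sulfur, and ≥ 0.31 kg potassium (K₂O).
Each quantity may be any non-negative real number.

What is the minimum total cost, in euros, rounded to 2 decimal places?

€2.54

Let x1 = kg of DAP, x2 = kg of rock phosphate, x3 = kg of potassium nitrate, x4 = kg of compost blend, x5 = kg of potassium sulfate, x6 = kg of triple superphosphate.
Minimise 0.72x1 + 0.32x2 + 1.02x3 + 0.06x4 + 0.79x5 + 0.75x6 subject to:
  0.45x1 + 0.31x2 + 0.01x4 + 0.47x6 ≥ 0.89   (phosphorus (P₂O₅))
  0.01x1 + 0.19x5 + 0.01x6 ≥ 0.39   (sulfur)
  0.44x3 + 0.02x4 + 0.49x5 ≥ 0.31   (potassium (K₂O))
  x1, x2, x3, x4, x5, x6 ≥ 0.
The cheapest feasible vertex uses only rock phosphate, potassium sulfate; DAP, potassium nitrate, compost blend, triple superphosphate are not used. Binding constraints: phosphorus (P₂O₅) and sulfur.
So rock phosphate = 2.871 kg, potassium sulfate = 2.053 kg.
Total cost: 0.32·2.871 + 0.79·2.053 = 2.5406.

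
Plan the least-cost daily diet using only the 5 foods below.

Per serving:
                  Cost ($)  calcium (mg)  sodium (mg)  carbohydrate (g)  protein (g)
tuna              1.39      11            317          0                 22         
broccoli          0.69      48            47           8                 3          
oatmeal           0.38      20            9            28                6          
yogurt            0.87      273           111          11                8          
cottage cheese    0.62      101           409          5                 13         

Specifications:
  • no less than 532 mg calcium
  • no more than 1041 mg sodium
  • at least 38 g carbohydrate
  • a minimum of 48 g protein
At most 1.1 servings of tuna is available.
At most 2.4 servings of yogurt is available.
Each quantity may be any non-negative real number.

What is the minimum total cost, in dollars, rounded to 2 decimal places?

$2.94

Let x1 = servings of tuna, x2 = servings of broccoli, x3 = servings of oatmeal, x4 = servings of yogurt, x5 = servings of cottage cheese.
Minimize 1.39x1 + 0.69x2 + 0.38x3 + 0.87x4 + 0.62x5 subject to:
  11x1 + 48x2 + 20x3 + 273x4 + 101x5 ≥ 532   (calcium)
  317x1 + 47x2 + 9x3 + 111x4 + 409x5 ≤ 1041   (sodium)
  8x2 + 28x3 + 11x4 + 5x5 ≥ 38   (carbohydrate)
  22x1 + 3x2 + 6x3 + 8x4 + 13x5 ≥ 48   (protein)
  x1 ≤ 1.1
  x4 ≤ 2.4
  x1, x2, x3, x4, x5 ≥ 0.
At the optimum only oatmeal, yogurt, cottage cheese are positive (tuna, broccoli = 0). There the calcium, sodium, protein constraints are tight.
So oatmeal = 1.838 servings, yogurt = 0.9864 servings, cottage cheese = 2.237 servings.
Total cost: 0.38·1.838 + 0.87·0.9864 + 0.62·2.237 = 2.9435.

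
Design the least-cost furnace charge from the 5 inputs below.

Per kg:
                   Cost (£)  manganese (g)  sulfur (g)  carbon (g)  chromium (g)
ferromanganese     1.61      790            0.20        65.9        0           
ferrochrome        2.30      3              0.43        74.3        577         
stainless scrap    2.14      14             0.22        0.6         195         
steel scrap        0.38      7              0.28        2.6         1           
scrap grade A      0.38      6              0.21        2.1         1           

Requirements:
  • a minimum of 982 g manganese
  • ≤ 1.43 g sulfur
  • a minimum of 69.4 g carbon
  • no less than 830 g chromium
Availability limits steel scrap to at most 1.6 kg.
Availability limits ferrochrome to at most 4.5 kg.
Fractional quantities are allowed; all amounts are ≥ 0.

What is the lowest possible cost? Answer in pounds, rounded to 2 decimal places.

Set it up as a linear program. Let x1 = kg of ferromanganese, x2 = kg of ferrochrome, x3 = kg of stainless scrap, x4 = kg of steel scrap, x5 = kg of scrap grade A.
Minimise 1.61x1 + 2.3x2 + 2.14x3 + 0.38x4 + 0.38x5 s.t.:
  790x1 + 3x2 + 14x3 + 7x4 + 6x5 ≥ 982   (manganese)
  0.2x1 + 0.43x2 + 0.22x3 + 0.28x4 + 0.21x5 ≤ 1.43   (sulfur)
  65.9x1 + 74.3x2 + 0.6x3 + 2.6x4 + 2.1x5 ≥ 69.4   (carbon)
  577x2 + 195x3 + 1x4 + 1x5 ≥ 830   (chromium)
  x4 ≤ 1.6
  x2 ≤ 4.5
  x1, x2, x3, x4, x5 ≥ 0.
The optimal basis is {ferromanganese, ferrochrome}; stainless scrap, steel scrap, scrap grade A drop out. There the manganese and chromium constraints are tight.
That vertex is x1 = 1.238, x2 = 1.438.
Hence cost = 1.61·1.238 + 2.3·1.438 = £5.3006.

£5.30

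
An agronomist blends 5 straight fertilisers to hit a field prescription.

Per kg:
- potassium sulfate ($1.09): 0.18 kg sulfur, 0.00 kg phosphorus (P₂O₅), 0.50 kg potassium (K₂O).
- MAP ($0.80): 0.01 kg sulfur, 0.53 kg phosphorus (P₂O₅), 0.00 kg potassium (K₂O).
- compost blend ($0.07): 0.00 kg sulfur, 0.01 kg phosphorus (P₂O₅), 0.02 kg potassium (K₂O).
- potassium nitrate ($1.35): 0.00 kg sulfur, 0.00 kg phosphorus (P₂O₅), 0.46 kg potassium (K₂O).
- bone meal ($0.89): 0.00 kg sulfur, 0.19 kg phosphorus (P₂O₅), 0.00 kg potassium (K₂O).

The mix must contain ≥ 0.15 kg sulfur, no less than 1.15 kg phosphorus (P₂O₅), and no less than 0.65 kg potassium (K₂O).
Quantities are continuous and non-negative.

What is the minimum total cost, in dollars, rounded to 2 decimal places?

Treat it as an LP. Let x1 = kg of potassium sulfate, x2 = kg of MAP, x3 = kg of compost blend, x4 = kg of potassium nitrate, x5 = kg of bone meal.
Minimise 1.09x1 + 0.8x2 + 0.07x3 + 1.35x4 + 0.89x5 subject to:
  0.18x1 + 0.01x2 ≥ 0.15   (sulfur)
  0.53x2 + 0.01x3 + 0.19x5 ≥ 1.15   (phosphorus (P₂O₅))
  0.5x1 + 0.02x3 + 0.46x4 ≥ 0.65   (potassium (K₂O))
  x1, x2, x3, x4, x5 ≥ 0.
The optimal basis is {potassium sulfate, MAP}; compost blend, potassium nitrate, bone meal drop out. There the phosphorus (P₂O₅) and potassium (K₂O) constraints are tight.
That vertex is x1 = 1.3, x2 = 2.17.
Hence cost = 1.09·1.3 + 0.8·2.17 = $3.1530.

$3.15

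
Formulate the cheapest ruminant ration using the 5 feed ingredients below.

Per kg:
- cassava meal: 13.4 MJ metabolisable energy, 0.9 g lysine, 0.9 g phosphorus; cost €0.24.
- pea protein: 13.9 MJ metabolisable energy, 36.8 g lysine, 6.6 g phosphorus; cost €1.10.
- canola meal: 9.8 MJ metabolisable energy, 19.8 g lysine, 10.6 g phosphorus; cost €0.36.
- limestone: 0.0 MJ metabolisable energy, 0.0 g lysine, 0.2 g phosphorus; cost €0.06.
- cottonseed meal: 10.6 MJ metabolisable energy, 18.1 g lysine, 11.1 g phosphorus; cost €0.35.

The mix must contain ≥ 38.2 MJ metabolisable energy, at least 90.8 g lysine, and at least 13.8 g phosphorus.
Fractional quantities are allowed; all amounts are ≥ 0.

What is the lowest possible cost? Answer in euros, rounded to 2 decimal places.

€1.65

Set it up as a linear program. Let x1 = kg of cassava meal, x2 = kg of pea protein, x3 = kg of canola meal, x4 = kg of limestone, x5 = kg of cottonseed meal.
Minimize 0.24x1 + 1.1x2 + 0.36x3 + 0.06x4 + 0.35x5 subject to:
  13.4x1 + 13.9x2 + 9.8x3 + 10.6x5 ≥ 38.2   (metabolisable energy)
  0.9x1 + 36.8x2 + 19.8x3 + 18.1x5 ≥ 90.8   (lysine)
  0.9x1 + 6.6x2 + 10.6x3 + 0.2x4 + 11.1x5 ≥ 13.8   (phosphorus)
  x1, x2, x3, x4, x5 ≥ 0.
The minimum-cost mix takes nothing from cassava meal, pea protein, limestone, cottonseed meal — only canola meal. There the lysine constraint is tight.
That vertex is x3 = 4.586.
Total cost: 0.36·4.586 = 1.6510.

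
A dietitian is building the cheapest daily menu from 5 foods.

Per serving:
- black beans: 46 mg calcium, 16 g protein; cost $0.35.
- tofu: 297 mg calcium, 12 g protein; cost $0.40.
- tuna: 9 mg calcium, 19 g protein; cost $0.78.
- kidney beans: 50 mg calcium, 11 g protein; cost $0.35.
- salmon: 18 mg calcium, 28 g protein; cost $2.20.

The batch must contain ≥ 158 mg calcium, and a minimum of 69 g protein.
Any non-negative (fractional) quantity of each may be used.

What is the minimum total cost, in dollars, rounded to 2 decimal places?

Let x1 = servings of black beans, x2 = servings of tofu, x3 = servings of tuna, x4 = servings of kidney beans, x5 = servings of salmon.
Minimise 0.35x1 + 0.4x2 + 0.78x3 + 0.35x4 + 2.2x5 with:
  46x1 + 297x2 + 9x3 + 50x4 + 18x5 ≥ 158   (calcium)
  16x1 + 12x2 + 19x3 + 11x4 + 28x5 ≥ 69   (protein)
  x1, x2, x3, x4, x5 ≥ 0.
At the optimum only black beans is positive (tofu, tuna, kidney beans, salmon = 0). There the protein constraint is tight.
Solving gives x1 = 4.312.
Total cost: 0.35·4.312 = 1.5092.

$1.51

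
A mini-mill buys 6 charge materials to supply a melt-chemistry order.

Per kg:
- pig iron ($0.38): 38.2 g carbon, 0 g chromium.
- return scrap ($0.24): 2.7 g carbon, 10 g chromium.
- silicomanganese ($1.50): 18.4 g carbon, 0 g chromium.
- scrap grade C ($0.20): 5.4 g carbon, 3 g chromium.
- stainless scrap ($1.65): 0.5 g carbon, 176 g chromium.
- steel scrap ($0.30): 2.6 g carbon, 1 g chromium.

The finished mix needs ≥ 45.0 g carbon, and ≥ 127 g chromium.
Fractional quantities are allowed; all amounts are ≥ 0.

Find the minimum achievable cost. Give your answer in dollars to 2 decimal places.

$1.63

Let x1 = kg of pig iron, x2 = kg of return scrap, x3 = kg of silicomanganese, x4 = kg of scrap grade C, x5 = kg of stainless scrap, x6 = kg of steel scrap.
Minimise 0.38x1 + 0.24x2 + 1.5x3 + 0.2x4 + 1.65x5 + 0.3x6 with:
  38.2x1 + 2.7x2 + 18.4x3 + 5.4x4 + 0.5x5 + 2.6x6 ≥ 45   (carbon)
  10x2 + 3x4 + 176x5 + 1x6 ≥ 127   (chromium)
  x1, x2, x3, x4, x5, x6 ≥ 0.
At the optimum only pig iron, stainless scrap are positive (return scrap, silicomanganese, scrap grade C, steel scrap = 0). There the carbon and chromium constraints are tight.
So pig iron = 1.169 kg, stainless scrap = 0.7216 kg.
Hence cost = 0.38·1.169 + 1.65·0.7216 = $1.6349.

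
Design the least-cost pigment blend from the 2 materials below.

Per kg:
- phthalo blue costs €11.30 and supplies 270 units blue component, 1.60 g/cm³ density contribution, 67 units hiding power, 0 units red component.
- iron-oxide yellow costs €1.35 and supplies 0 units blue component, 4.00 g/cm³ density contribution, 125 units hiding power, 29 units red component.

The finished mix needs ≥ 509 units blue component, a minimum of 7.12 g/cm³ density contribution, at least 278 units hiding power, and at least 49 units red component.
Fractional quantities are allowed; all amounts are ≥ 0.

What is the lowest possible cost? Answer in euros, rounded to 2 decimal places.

€23.58

Let x1 = kg of phthalo blue, x2 = kg of iron-oxide yellow.
Minimise 11.3x1 + 1.35x2 subject to:
  270x1 ≥ 509   (blue component)
  1.6x1 + 4x2 ≥ 7.12   (density contribution)
  67x1 + 125x2 ≥ 278   (hiding power)
  29x2 ≥ 49   (red component)
  x1, x2 ≥ 0.
Both inputs are positive at the optimum. There the blue component and red component constraints are tight.
So phthalo blue = 1.885 kg, iron-oxide yellow = 1.69 kg.
Objective = 11.3·1.885 + 1.35·1.69 = 23.5820.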